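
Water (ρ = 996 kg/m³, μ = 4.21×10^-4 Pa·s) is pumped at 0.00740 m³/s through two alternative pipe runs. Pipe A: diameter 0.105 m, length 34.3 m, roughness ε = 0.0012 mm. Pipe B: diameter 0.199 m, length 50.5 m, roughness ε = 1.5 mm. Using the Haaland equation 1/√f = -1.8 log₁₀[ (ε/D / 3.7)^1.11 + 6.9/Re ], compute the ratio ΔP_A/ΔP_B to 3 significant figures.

ΔP_A/ΔP_B ≈ 7.27

Pipe A: V = Q/A = 0.0074/0.008659 = 0.8546 m/s; Re = 2.123e+05; ε/D = 1.14e-05; Haaland → f = 0.01539; ΔP_A = f(L/D)(ρV²/2) = 1829 Pa.
Pipe B: V = Q/A = 0.0074/0.0311 = 0.2379 m/s; Re = 1.12e+05; ε/D = 0.00754; Haaland → f = 0.03518; ΔP_B = f(L/D)(ρV²/2) = 251.7 Pa.
ΔP_A/ΔP_B = 1829/251.7 = 7.27.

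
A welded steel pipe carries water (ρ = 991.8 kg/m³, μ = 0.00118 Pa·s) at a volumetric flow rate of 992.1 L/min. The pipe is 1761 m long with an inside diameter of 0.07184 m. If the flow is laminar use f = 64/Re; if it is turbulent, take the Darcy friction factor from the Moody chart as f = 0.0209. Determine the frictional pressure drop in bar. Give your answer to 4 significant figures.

Q = 992.1 L/min = 992.1/60000 = 0.01654 m³/s.
Cross-sectional area A = πD²/4 = π(0.07184)²/4 = 0.004053 m²; mean velocity V = Q/A = 0.01654/0.004053 = 4.079 m/s.
Reynolds number Re = ρVD/μ = 991.8 · 4.079 · 0.07184 / 0.00118 = 2.463e+05.
Re > 4000 → turbulent; use the Moody-chart value f = 0.0209.
Darcy-Weisbach: ΔP = f(L/D)(ρV²/2) = 0.0209·(1761/0.07184)·(991.8·4.079²/2) = 0.0209·2.451e+04·8252 = 4.228e+06 Pa.
ΔP = 4.228e+06 Pa = 42.28 bar.

ΔP ≈ 42.28 bar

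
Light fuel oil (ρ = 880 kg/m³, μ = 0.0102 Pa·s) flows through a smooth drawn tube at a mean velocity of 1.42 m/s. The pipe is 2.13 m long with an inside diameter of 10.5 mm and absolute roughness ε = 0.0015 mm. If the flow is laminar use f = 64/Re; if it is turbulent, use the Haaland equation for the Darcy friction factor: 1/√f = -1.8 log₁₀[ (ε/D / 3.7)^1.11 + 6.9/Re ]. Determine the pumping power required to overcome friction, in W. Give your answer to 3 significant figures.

P ≈ 1.10 W

Reynolds number Re = ρVD/μ = 880 · 1.42 · 0.0105 / 0.0102 = 1286.
Re < 2300 → laminar flow, so f = 64/Re = 64/1286 = 0.04975 (the turbulent correlation is not needed).
Darcy-Weisbach: ΔP = f(L/D)(ρV²/2) = 0.04975·(2.13/0.0105)·(880·1.42²/2) = 0.04975·202.9·887.2 = 8954 Pa.
Q = V·A = 1.42·8.659e-05 = 0.000123 m³/s.
Pumping power P = QΔP = 0.000123·8954 = 1.101 W = 1.10 W.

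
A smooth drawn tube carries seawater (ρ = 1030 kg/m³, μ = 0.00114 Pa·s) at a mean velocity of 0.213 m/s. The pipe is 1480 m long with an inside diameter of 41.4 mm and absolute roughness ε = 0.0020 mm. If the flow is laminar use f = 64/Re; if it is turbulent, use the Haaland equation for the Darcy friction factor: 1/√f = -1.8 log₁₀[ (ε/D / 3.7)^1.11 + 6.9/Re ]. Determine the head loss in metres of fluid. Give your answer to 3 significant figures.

Reynolds number Re = ρVD/μ = 1030 · 0.213 · 0.0414 / 0.00114 = 7967.
Re > 4000 → turbulent. Relative roughness ε/D = 2e-06/0.0414 = 4.83e-05. Haaland: 1/√f = -1.8 log₁₀[(4.83e-05/3.7)^1.11 + 6.9/7967] = -1.8 log₁₀[3.79e-06 + 0.000866] = 5.509, so f = 0.03295.
Darcy-Weisbach: ΔP = f(L/D)(ρV²/2) = 0.03295·(1480/0.0414)·(1030·0.213²/2) = 0.03295·3.575e+04·23.37 = 2.752e+04 Pa.
Head loss h_f = ΔP/(ρg) = 2.752e+04/(1030·9.81) = 2.72 m.

h_f ≈ 2.72 m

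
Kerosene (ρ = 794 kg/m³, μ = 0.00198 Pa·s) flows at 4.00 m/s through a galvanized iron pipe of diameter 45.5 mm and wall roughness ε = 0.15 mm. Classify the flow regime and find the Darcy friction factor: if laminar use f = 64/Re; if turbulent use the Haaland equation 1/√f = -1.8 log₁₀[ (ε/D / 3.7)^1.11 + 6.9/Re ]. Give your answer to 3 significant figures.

Re = ρVD/μ = 794·4·0.0455/0.00198 = 7.298e+04.
Re > 4000 → turbulent. ε/D = 0.00015/0.0455 = 0.0033; Haaland: 1/√f = -1.8 log₁₀[0.000411 + 9.45e-05] = 5.932, so f = 0.02841.

f ≈ 0.0284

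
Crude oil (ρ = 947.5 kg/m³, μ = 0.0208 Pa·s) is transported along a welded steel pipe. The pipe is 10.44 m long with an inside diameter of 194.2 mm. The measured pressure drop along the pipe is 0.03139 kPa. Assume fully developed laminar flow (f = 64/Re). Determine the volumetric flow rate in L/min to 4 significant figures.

Q ≈ 302.8 L/min

For laminar flow, f = 64/Re with Re = ρVD/μ, so Darcy-Weisbach reduces to ΔP = 32μLV/D². Solving for V: V = ΔP·D²/(32μL) = 31.39·(0.1942)²/(32·0.0208·10.44) = 0.1704 m/s.
Check: Re = ρVD/μ = 947.5·0.1704·0.1942/0.0208 = 1507 < 2300, so the laminar assumption holds.
Q = V·A = 0.1704·(π/4·0.1942²) = 0.005046 m³/s = 302.8 L/min.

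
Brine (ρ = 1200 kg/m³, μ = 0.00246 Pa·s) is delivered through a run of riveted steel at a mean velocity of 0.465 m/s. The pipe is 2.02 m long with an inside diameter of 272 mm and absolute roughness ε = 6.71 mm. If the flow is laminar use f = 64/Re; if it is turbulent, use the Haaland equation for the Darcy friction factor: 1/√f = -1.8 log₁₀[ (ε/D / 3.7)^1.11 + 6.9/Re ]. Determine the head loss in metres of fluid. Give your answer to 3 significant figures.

Reynolds number Re = ρVD/μ = 1200 · 0.465 · 0.272 / 0.00246 = 6.17e+04.
Re > 4000 → turbulent. Relative roughness ε/D = 0.00671/0.272 = 0.0247. Haaland: 1/√f = -1.8 log₁₀[(0.0247/3.7)^1.11 + 6.9/6.17e+04] = -1.8 log₁₀[0.00384 + 0.000112] = 4.325, so f = 0.05345.
Darcy-Weisbach: ΔP = f(L/D)(ρV²/2) = 0.05345·(2.02/0.272)·(1200·0.465²/2) = 0.05345·7.426·129.7 = 51.5 Pa.
Head loss h_f = ΔP/(ρg) = 51.5/(1200·9.81) = 0.00437 m.

h_f ≈ 0.00437 m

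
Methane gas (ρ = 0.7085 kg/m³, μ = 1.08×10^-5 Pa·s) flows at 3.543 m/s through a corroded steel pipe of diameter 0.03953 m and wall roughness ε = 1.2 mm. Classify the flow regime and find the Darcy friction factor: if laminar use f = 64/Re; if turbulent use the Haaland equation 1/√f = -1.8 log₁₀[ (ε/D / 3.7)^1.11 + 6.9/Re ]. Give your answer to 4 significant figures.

Re = ρVD/μ = 0.7085·3.543·0.03953/1.08e-05 = 9188.
Re > 4000 → turbulent. ε/D = 0.0012/0.03953 = 0.0304; Haaland: 1/√f = -1.8 log₁₀[0.00484 + 0.000751] = 4.055, so f = 0.06082.

f ≈ 0.06082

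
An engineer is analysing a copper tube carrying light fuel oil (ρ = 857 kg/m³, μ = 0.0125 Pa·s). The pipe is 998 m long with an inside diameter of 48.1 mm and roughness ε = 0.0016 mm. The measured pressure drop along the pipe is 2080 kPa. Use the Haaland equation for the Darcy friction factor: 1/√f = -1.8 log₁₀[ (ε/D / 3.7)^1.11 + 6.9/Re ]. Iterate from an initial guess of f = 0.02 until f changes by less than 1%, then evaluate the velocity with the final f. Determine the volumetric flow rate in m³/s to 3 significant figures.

Q ≈ 0.00492 m³/s

Rearranging Darcy-Weisbach: V = √(2·ΔP·D/(f·L·ρ)). With ε/D = 1.6e-06/0.0481 = 3.33e-05, iterate starting from f = 0.02:
  f = 0.02 → V = √(2·2.08e+06·0.0481/(0.02·998·857)) = 3.42 m/s; Re = ρVD/μ = 1.128e+04; f → 0.02992
  f = 0.02992 → V = 2.796 m/s; Re = 9221; f → 0.03162
  f = 0.03162 → V = 2.72 m/s; Re = 8971; f → 0.03186
Converged (Δf/f < 1%). With the final f = 0.03186: V = √(2·2.08e+06·0.0481/(0.03186·998·857)) = 2.71 m/s.
Q = V·A = 2.71·(π/4·0.0481²) = 0.004924 m³/s = 0.00492 m³/s.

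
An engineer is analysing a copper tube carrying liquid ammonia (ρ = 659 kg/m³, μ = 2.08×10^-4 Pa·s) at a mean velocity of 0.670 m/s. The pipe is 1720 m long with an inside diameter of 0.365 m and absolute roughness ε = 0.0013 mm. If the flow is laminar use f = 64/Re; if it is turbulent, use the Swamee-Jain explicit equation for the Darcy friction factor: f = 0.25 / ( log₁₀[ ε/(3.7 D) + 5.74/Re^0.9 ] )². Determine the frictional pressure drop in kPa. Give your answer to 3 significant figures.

ΔP ≈ 8.50 kPa

Reynolds number Re = ρVD/μ = 659 · 0.67 · 0.365 / 0.000208 = 7.748e+05.
Re > 4000 → turbulent. Relative roughness ε/D = 1.3e-06/0.365 = 3.56e-06. Swamee-Jain: f = 0.25/(log₁₀[3.56e-06/3.7 + 5.74/7.748e+05^0.9])² = 0.25/(log₁₀[9.63e-07 + 2.88e-05])² = 0.25/(-4.527)² = 0.0122.
Darcy-Weisbach: ΔP = f(L/D)(ρV²/2) = 0.0122·(1720/0.365)·(659·0.67²/2) = 0.0122·4712·147.9 = 8503 Pa.
ΔP = 8503 Pa = 8.50 kPa.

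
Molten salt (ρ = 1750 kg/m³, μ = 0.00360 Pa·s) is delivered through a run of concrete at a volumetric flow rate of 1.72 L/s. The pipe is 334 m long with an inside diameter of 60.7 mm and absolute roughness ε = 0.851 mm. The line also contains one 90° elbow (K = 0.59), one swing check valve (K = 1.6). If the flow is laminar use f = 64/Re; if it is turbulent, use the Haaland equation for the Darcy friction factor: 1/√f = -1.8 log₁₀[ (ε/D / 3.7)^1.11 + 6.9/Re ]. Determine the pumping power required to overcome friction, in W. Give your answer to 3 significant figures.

P ≈ 134 W

Q = 1.72 L/s = 1.72/1000 = 0.00172 m³/s.
Cross-sectional area A = πD²/4 = π(0.0607)²/4 = 0.002894 m²; mean velocity V = Q/A = 0.00172/0.002894 = 0.5944 m/s.
Reynolds number Re = ρVD/μ = 1750 · 0.5944 · 0.0607 / 0.0036 = 1.754e+04.
Re > 4000 → turbulent. Relative roughness ε/D = 0.000851/0.0607 = 0.014. Haaland: 1/√f = -1.8 log₁₀[(0.014/3.7)^1.11 + 6.9/1.754e+04] = -1.8 log₁₀[0.00205 + 0.000393] = 4.701, so f = 0.04525.
Total minor-loss coefficient ΣK = 1·0.59 + 1·1.6 = 2.19.
ΔP = [f·L/D + ΣK]·(ρV²/2) = [0.04525·334/0.0607 + 2.19]·(1750·0.5944²/2) = [249 + 2.19]·309.1 = 7.765e+04 Pa.
Pumping power P = QΔP = 0.00172·7.765e+04 = 133.6 W = 134 W.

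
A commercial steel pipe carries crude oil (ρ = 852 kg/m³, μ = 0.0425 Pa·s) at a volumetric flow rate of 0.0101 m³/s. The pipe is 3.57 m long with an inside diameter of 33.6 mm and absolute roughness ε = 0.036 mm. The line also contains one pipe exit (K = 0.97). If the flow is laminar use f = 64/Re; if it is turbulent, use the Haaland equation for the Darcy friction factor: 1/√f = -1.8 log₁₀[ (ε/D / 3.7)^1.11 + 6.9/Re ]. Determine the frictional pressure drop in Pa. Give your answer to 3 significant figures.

ΔP ≈ 256000 Pa

Cross-sectional area A = πD²/4 = π(0.0336)²/4 = 0.0008867 m²; mean velocity V = Q/A = 0.0101/0.0008867 = 11.39 m/s.
Reynolds number Re = ρVD/μ = 852 · 11.39 · 0.0336 / 0.0425 = 7673.
Re > 4000 → turbulent. Relative roughness ε/D = 3.6e-05/0.0336 = 0.00107. Haaland: 1/√f = -1.8 log₁₀[(0.00107/3.7)^1.11 + 6.9/7673] = -1.8 log₁₀[0.000118 + 0.000899] = 5.386, so f = 0.03447.
Total minor-loss coefficient ΣK = 1·0.97 = 0.97.
ΔP = [f·L/D + ΣK]·(ρV²/2) = [0.03447·3.57/0.0336 + 0.97]·(852·11.39²/2) = [3.662 + 0.97]·5.527e+04 = 2.56e+05 Pa.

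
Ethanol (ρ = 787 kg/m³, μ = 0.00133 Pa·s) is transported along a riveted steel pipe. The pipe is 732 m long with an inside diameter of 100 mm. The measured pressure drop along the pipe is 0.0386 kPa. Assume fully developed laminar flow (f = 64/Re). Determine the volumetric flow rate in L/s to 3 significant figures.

Q ≈ 0.0973 L/s

For laminar flow, f = 64/Re with Re = ρVD/μ, so Darcy-Weisbach reduces to ΔP = 32μLV/D². Solving for V: V = ΔP·D²/(32μL) = 38.6·(0.1)²/(32·0.00133·732) = 0.01239 m/s.
Check: Re = ρVD/μ = 787·0.01239·0.1/0.00133 = 733.2 < 2300, so the laminar assumption holds.
Q = V·A = 0.01239·(π/4·0.1²) = 9.731e-05 m³/s = 0.0973 L/s.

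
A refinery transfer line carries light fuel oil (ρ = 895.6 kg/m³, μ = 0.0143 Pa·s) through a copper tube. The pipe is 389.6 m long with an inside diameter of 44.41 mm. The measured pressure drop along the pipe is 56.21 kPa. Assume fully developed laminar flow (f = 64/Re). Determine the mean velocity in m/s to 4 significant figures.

V ≈ 0.6218 m/s

For laminar flow, f = 64/Re with Re = ρVD/μ, so Darcy-Weisbach reduces to ΔP = 32μLV/D². Solving for V: V = ΔP·D²/(32μL) = 5.621e+04·(0.04441)²/(32·0.0143·389.6) = 0.6218 m/s.
Check: Re = ρVD/μ = 895.6·0.6218·0.04441/0.0143 = 1730 < 2300, so the laminar assumption holds.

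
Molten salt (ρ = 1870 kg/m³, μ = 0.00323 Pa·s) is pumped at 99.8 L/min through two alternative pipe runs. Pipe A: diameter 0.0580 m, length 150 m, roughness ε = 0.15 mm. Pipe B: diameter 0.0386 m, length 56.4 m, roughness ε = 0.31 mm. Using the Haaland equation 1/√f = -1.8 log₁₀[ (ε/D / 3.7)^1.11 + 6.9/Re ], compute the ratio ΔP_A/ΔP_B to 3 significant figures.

Pipe A: V = Q/A = 0.001663/0.002642 = 0.6296 m/s; Re = 2.114e+04; ε/D = 0.00259; Haaland → f = 0.03027; ΔP_A = f(L/D)(ρV²/2) = 2.901e+04 Pa.
Pipe B: V = Q/A = 0.001663/0.00117 = 1.421 m/s; Re = 3.176e+04; ε/D = 0.00803; Haaland → f = 0.03725; ΔP_B = f(L/D)(ρV²/2) = 1.028e+05 Pa.
ΔP_A/ΔP_B = 2.901e+04/1.028e+05 = 0.282.

ΔP_A/ΔP_B ≈ 0.282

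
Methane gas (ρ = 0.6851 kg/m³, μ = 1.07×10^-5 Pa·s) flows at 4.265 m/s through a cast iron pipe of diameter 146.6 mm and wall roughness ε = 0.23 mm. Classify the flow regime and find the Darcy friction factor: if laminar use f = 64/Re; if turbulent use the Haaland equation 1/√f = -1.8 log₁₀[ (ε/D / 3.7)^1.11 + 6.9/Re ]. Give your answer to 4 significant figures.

Re = ρVD/μ = 0.6851·4.265·0.1466/1.07e-05 = 4.003e+04.
Re > 4000 → turbulent. ε/D = 0.00023/0.1466 = 0.00157; Haaland: 1/√f = -1.8 log₁₀[0.00018 + 0.000172] = 6.214, so f = 0.02589.

f ≈ 0.02589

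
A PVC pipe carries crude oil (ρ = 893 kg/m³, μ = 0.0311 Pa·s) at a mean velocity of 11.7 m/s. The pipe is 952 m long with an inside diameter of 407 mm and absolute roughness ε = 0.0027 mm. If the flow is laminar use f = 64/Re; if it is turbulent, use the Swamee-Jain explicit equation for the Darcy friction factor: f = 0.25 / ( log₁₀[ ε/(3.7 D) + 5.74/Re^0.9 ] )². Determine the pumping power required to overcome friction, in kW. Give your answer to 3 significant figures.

P ≈ 3660 kW

Reynolds number Re = ρVD/μ = 893 · 11.7 · 0.407 / 0.0311 = 1.367e+05.
Re > 4000 → turbulent. Relative roughness ε/D = 2.7e-06/0.407 = 6.63e-06. Swamee-Jain: f = 0.25/(log₁₀[6.63e-06/3.7 + 5.74/1.367e+05^0.9])² = 0.25/(log₁₀[1.79e-06 + 0.000137])² = 0.25/(-3.858)² = 0.0168.
Darcy-Weisbach: ΔP = f(L/D)(ρV²/2) = 0.0168·(952/0.407)·(893·11.7²/2) = 0.0168·2339·6.112e+04 = 2.402e+06 Pa.
Q = V·A = 11.7·0.1301 = 1.522 m³/s.
Pumping power P = QΔP = 1.522·2.402e+06 = 3656000 W = 3660 kW.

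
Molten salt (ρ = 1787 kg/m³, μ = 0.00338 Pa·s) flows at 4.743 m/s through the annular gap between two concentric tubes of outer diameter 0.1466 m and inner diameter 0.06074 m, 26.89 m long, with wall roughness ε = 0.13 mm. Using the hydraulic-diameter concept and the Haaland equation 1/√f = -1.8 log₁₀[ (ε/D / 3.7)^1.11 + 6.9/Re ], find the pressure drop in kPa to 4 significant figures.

Hydraulic diameter D_h = 4A/P = D_o - D_i = 0.1466 - 0.06074 = 0.08586 m.
Re = ρVD_h/μ = 1787·4.743·0.08586/0.00338 = 2.153e+05.
ε/D_h = 0.00013/0.08586 = 0.00151; Haaland gives 1/√f = -1.8 log₁₀[0.000173+3.2e-05] = 6.637, so f = 0.0227.
ΔP = f(L/D_h)(ρV²/2) = 0.0227·26.89/0.08586·2.01e+04 = 1.429e+05 Pa.
ΔP = 142.9 kPa.

ΔP ≈ 142.9 kPa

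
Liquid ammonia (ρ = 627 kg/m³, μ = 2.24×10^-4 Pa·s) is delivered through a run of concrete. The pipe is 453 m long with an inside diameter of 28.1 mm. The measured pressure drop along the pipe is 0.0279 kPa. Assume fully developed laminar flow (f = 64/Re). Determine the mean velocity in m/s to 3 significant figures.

V ≈ 0.00678 m/s

For laminar flow, f = 64/Re with Re = ρVD/μ, so Darcy-Weisbach reduces to ΔP = 32μLV/D². Solving for V: V = ΔP·D²/(32μL) = 27.9·(0.0281)²/(32·0.000224·453) = 0.006785 m/s.
Check: Re = ρVD/μ = 627·0.006785·0.0281/0.000224 = 533.6 < 2300, so the laminar assumption holds.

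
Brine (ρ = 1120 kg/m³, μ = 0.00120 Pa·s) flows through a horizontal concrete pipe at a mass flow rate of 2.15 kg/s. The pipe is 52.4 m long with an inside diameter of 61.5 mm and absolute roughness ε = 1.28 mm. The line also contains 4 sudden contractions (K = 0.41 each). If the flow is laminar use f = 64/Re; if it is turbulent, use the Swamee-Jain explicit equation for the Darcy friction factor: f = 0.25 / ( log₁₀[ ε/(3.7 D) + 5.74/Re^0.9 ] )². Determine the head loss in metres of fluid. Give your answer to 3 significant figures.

A = πD²/4 = π(0.0615)²/4 = 0.002971 m²; mean velocity V = ṁ/(ρA) = 2.15/(1120 · 0.002971) = 0.6462 m/s.
Reynolds number Re = ρVD/μ = 1120 · 0.6462 · 0.0615 / 0.0012 = 3.709e+04.
Re > 4000 → turbulent. Relative roughness ε/D = 0.00128/0.0615 = 0.0208. Swamee-Jain: f = 0.25/(log₁₀[0.0208/3.7 + 5.74/3.709e+04^0.9])² = 0.25/(log₁₀[0.00563 + 0.000443])² = 0.25/(-2.217)² = 0.05087.
Total minor-loss coefficient ΣK = 4·0.41 = 1.64.
ΔP = [f·L/D + ΣK]·(ρV²/2) = [0.05087·52.4/0.0615 + 1.64]·(1120·0.6462²/2) = [43.34 + 1.64]·233.9 = 1.052e+04 Pa.
Head loss h_f = ΔP/(ρg) = 1.052e+04/(1120·9.81) = 0.957 m.

h_f ≈ 0.957 m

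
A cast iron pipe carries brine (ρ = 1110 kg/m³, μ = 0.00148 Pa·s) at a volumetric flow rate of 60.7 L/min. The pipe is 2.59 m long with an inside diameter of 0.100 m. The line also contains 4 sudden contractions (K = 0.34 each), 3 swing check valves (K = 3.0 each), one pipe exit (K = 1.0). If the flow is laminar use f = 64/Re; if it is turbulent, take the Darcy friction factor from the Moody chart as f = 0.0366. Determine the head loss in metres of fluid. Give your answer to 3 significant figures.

h_f ≈ 0.0104 m

Q = 60.7 L/min = 60.7/60000 = 0.001012 m³/s.
Cross-sectional area A = πD²/4 = π(0.1)²/4 = 0.007854 m²; mean velocity V = Q/A = 0.001012/0.007854 = 0.1288 m/s.
Reynolds number Re = ρVD/μ = 1110 · 0.1288 · 0.1 / 0.00148 = 9661.
Re > 4000 → turbulent; use the Moody-chart value f = 0.0366.
Total minor-loss coefficient ΣK = 4·0.34 + 3·3 + 1·1 = 11.4.
ΔP = [f·L/D + ΣK]·(ρV²/2) = [0.0366·2.59/0.1 + 11.4]·(1110·0.1288²/2) = [0.9479 + 11.4]·9.208 = 113.3 Pa.
Head loss h_f = ΔP/(ρg) = 113.3/(1110·9.81) = 0.0104 m.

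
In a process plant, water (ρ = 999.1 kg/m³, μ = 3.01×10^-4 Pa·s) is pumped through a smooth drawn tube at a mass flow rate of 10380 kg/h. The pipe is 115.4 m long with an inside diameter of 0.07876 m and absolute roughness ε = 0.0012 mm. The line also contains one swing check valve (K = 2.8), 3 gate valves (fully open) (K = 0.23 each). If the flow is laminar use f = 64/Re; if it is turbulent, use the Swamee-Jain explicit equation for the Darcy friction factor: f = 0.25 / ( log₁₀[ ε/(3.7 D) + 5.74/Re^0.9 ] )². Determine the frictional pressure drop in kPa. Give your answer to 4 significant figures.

ΔP ≈ 4.838 kPa

ṁ = 10380 kg/h = 10380/3600 = 2.883 kg/s.
A = πD²/4 = π(0.07876)²/4 = 0.004872 m²; mean velocity V = ṁ/(ρA) = 2.883/(999.1 · 0.004872) = 0.5924 m/s.
Reynolds number Re = ρVD/μ = 999.1 · 0.5924 · 0.07876 / 0.000301 = 1.549e+05.
Re > 4000 → turbulent. Relative roughness ε/D = 1.2e-06/0.07876 = 1.52e-05. Swamee-Jain: f = 0.25/(log₁₀[1.52e-05/3.7 + 5.74/1.549e+05^0.9])² = 0.25/(log₁₀[4.12e-06 + 0.000122])² = 0.25/(-3.898)² = 0.01646.
Total minor-loss coefficient ΣK = 1·2.8 + 3·0.23 = 3.49.
ΔP = [f·L/D + ΣK]·(ρV²/2) = [0.01646·115.4/0.07876 + 3.49]·(999.1·0.5924²/2) = [24.11 + 3.49]·175.3 = 4838 Pa.
ΔP = 4838 Pa = 4.838 kPa.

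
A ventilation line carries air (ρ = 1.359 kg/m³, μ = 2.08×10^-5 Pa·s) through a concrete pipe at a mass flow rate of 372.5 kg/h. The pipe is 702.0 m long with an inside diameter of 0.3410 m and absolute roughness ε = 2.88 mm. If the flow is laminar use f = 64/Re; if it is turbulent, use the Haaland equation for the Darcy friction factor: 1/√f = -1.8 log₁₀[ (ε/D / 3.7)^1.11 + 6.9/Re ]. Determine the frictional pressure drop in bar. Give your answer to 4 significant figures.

ṁ = 372.5 kg/h = 372.5/3600 = 0.1035 kg/s.
A = πD²/4 = π(0.341)²/4 = 0.09133 m²; mean velocity V = ṁ/(ρA) = 0.1035/(1.359 · 0.09133) = 0.8337 m/s.
Reynolds number Re = ρVD/μ = 1.359 · 0.8337 · 0.341 / 2.08e-05 = 1.857e+04.
Re > 4000 → turbulent. Relative roughness ε/D = 0.00288/0.341 = 0.00845. Haaland: 1/√f = -1.8 log₁₀[(0.00845/3.7)^1.11 + 6.9/1.857e+04] = -1.8 log₁₀[0.00117 + 0.000371] = 5.062, so f = 0.03902.
Darcy-Weisbach: ΔP = f(L/D)(ρV²/2) = 0.03902·(702/0.341)·(1.359·0.8337²/2) = 0.03902·2059·0.4723 = 37.94 Pa.
ΔP = 37.94 Pa = 3.794×10^-4 bar.

ΔP ≈ 3.794×10^-4 bar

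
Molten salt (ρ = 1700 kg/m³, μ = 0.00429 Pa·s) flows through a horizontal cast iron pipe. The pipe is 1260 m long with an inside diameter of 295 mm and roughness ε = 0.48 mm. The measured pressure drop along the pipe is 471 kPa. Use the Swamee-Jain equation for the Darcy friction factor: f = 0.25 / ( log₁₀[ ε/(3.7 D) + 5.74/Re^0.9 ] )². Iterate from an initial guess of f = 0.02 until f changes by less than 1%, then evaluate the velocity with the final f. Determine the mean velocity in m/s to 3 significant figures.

V ≈ 2.37 m/s

Rearranging Darcy-Weisbach: V = √(2·ΔP·D/(f·L·ρ)). With ε/D = 0.00048/0.295 = 0.00163, iterate starting from f = 0.02:
  f = 0.02 → V = √(2·4.71e+05·0.295/(0.02·1260·1700)) = 2.547 m/s; Re = ρVD/μ = 2.977e+05; f → 0.02304
  f = 0.02304 → V = 2.373 m/s; Re = 2.774e+05; f → 0.02309
Converged (Δf/f < 1%). With the final f = 0.02309: V = √(2·4.71e+05·0.295/(0.02309·1260·1700)) = 2.37 m/s.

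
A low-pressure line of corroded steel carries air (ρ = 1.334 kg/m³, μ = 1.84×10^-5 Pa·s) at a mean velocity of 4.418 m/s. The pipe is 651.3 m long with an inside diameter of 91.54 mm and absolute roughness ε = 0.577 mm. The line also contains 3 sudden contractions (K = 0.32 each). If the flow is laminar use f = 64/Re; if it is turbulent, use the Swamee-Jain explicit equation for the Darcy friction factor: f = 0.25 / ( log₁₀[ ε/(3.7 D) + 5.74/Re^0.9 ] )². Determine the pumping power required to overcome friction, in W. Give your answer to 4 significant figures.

P ≈ 96.42 W

Reynolds number Re = ρVD/μ = 1.334 · 4.418 · 0.09154 / 1.84e-05 = 2.932e+04.
Re > 4000 → turbulent. Relative roughness ε/D = 0.000577/0.09154 = 0.0063. Swamee-Jain: f = 0.25/(log₁₀[0.0063/3.7 + 5.74/2.932e+04^0.9])² = 0.25/(log₁₀[0.0017 + 0.000548])² = 0.25/(-2.648)² = 0.03566.
Total minor-loss coefficient ΣK = 3·0.32 = 0.96.
ΔP = [f·L/D + ΣK]·(ρV²/2) = [0.03566·651.3/0.09154 + 0.96]·(1.334·4.418²/2) = [253.8 + 0.96]·13.02 = 3316 Pa.
Q = V·A = 4.418·0.006581 = 0.02908 m³/s.
Pumping power P = QΔP = 0.02908·3316 = 96.419 W = 96.42 W.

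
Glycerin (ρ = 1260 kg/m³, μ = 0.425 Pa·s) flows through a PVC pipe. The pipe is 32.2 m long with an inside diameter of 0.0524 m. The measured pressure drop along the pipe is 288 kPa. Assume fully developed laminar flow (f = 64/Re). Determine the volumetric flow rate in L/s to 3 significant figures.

For laminar flow, f = 64/Re with Re = ρVD/μ, so Darcy-Weisbach reduces to ΔP = 32μLV/D². Solving for V: V = ΔP·D²/(32μL) = 2.88e+05·(0.0524)²/(32·0.425·32.2) = 1.806 m/s.
Check: Re = ρVD/μ = 1260·1.806·0.0524/0.425 = 280.5 < 2300, so the laminar assumption holds.
Q = V·A = 1.806·(π/4·0.0524²) = 0.003894 m³/s = 3.89 L/s.

Q ≈ 3.89 L/s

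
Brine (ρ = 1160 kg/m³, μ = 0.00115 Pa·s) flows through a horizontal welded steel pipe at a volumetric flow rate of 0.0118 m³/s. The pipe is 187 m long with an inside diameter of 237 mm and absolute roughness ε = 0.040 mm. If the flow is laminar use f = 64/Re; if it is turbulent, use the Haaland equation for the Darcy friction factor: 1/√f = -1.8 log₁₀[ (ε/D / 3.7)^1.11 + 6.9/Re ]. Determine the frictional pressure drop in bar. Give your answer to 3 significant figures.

ΔP ≈ 0.00661 bar

Cross-sectional area A = πD²/4 = π(0.237)²/4 = 0.04412 m²; mean velocity V = Q/A = 0.0118/0.04412 = 0.2675 m/s.
Reynolds number Re = ρVD/μ = 1160 · 0.2675 · 0.237 / 0.00115 = 6.394e+04.
Re > 4000 → turbulent. Relative roughness ε/D = 4e-05/0.237 = 0.000169. Haaland: 1/√f = -1.8 log₁₀[(0.000169/3.7)^1.11 + 6.9/6.394e+04] = -1.8 log₁₀[1.52e-05 + 0.000108] = 7.038, so f = 0.02019.
Darcy-Weisbach: ΔP = f(L/D)(ρV²/2) = 0.02019·(187/0.237)·(1160·0.2675²/2) = 0.02019·789·41.5 = 661.1 Pa.
ΔP = 661.1 Pa = 0.00661 bar.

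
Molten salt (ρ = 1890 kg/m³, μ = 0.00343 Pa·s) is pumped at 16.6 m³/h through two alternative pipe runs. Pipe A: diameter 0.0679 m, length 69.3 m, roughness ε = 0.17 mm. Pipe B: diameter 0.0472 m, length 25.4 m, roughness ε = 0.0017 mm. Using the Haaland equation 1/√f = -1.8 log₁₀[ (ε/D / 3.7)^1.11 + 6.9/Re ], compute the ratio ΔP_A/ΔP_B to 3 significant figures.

Pipe A: V = Q/A = 0.004611/0.003621 = 1.273 m/s; Re = 4.764e+04; ε/D = 0.0025; Haaland → f = 0.02752; ΔP_A = f(L/D)(ρV²/2) = 4.305e+04 Pa.
Pipe B: V = Q/A = 0.004611/0.00175 = 2.635 m/s; Re = 6.854e+04; ε/D = 3.6e-05; Haaland → f = 0.01943; ΔP_B = f(L/D)(ρV²/2) = 6.863e+04 Pa.
ΔP_A/ΔP_B = 4.305e+04/6.863e+04 = 0.627.

ΔP_A/ΔP_B ≈ 0.627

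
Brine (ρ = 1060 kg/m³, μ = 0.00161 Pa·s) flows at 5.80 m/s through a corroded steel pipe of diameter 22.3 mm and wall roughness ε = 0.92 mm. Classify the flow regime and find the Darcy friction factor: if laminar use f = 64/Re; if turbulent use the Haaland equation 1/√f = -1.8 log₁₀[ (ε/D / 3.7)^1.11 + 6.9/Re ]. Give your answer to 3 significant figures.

f ≈ 0.0660

Re = ρVD/μ = 1060·5.8·0.0223/0.00161 = 8.516e+04.
Re > 4000 → turbulent. ε/D = 0.00092/0.0223 = 0.0413; Haaland: 1/√f = -1.8 log₁₀[0.0068 + 8.1e-05] = 3.892, so f = 0.06601.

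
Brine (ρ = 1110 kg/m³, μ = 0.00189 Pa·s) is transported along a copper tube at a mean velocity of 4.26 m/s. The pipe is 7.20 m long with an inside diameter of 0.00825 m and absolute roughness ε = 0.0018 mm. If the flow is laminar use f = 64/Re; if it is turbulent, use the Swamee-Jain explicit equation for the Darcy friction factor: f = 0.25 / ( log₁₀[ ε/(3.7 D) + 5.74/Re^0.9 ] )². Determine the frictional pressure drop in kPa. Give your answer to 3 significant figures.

ΔP ≈ 230 kPa

Reynolds number Re = ρVD/μ = 1110 · 4.26 · 0.00825 / 0.00189 = 2.064e+04.
Re > 4000 → turbulent. Relative roughness ε/D = 1.8e-06/0.00825 = 0.000218. Swamee-Jain: f = 0.25/(log₁₀[0.000218/3.7 + 5.74/2.064e+04^0.9])² = 0.25/(log₁₀[5.9e-05 + 0.000751])² = 0.25/(-3.092)² = 0.02616.
Darcy-Weisbach: ΔP = f(L/D)(ρV²/2) = 0.02616·(7.2/0.00825)·(1110·4.26²/2) = 0.02616·872.7·1.007e+04 = 2.299e+05 Pa.
ΔP = 2.299e+05 Pa = 230 kPa.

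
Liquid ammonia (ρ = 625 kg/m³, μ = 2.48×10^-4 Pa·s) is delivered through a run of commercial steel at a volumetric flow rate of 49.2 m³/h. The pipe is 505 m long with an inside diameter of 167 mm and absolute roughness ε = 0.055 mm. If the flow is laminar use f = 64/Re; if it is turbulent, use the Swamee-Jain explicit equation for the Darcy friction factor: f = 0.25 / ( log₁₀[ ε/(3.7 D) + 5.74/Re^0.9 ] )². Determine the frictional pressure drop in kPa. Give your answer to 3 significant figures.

Q = 49.2 m³/h = 49.2/3600 = 0.01367 m³/s.
Cross-sectional area A = πD²/4 = π(0.167)²/4 = 0.0219 m²; mean velocity V = Q/A = 0.01367/0.0219 = 0.6239 m/s.
Reynolds number Re = ρVD/μ = 625 · 0.6239 · 0.167 / 0.000248 = 2.626e+05.
Re > 4000 → turbulent. Relative roughness ε/D = 5.5e-05/0.167 = 0.000329. Swamee-Jain: f = 0.25/(log₁₀[0.000329/3.7 + 5.74/2.626e+05^0.9])² = 0.25/(log₁₀[8.9e-05 + 7.61e-05])² = 0.25/(-3.782)² = 0.01748.
Darcy-Weisbach: ΔP = f(L/D)(ρV²/2) = 0.01748·(505/0.167)·(625·0.6239²/2) = 0.01748·3024·121.7 = 6429 Pa.
ΔP = 6429 Pa = 6.43 kPa.

ΔP ≈ 6.43 kPa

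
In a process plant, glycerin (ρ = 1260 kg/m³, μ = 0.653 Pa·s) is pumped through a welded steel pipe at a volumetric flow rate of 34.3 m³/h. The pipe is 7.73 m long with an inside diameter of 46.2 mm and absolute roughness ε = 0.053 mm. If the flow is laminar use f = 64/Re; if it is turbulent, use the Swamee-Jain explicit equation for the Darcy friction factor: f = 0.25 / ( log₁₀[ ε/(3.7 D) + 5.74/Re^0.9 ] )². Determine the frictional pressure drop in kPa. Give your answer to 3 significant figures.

Q = 34.3 m³/h = 34.3/3600 = 0.009528 m³/s.
Cross-sectional area A = πD²/4 = π(0.0462)²/4 = 0.001676 m²; mean velocity V = Q/A = 0.009528/0.001676 = 5.684 m/s.
Reynolds number Re = ρVD/μ = 1260 · 5.684 · 0.0462 / 0.653 = 506.7.
Re < 2300 → laminar flow, so f = 64/Re = 64/506.7 = 0.1263 (the turbulent correlation is not needed).
Darcy-Weisbach: ΔP = f(L/D)(ρV²/2) = 0.1263·(7.73/0.0462)·(1260·5.684²/2) = 0.1263·167.3·2.035e+04 = 4.301e+05 Pa.
ΔP = 4.301e+05 Pa = 430 kPa.

ΔP ≈ 430 kPa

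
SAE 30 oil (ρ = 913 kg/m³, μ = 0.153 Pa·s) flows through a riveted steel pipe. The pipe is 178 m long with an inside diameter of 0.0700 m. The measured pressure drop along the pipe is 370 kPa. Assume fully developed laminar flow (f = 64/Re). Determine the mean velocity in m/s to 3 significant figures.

For laminar flow, f = 64/Re with Re = ρVD/μ, so Darcy-Weisbach reduces to ΔP = 32μLV/D². Solving for V: V = ΔP·D²/(32μL) = 3.7e+05·(0.07)²/(32·0.153·178) = 2.08 m/s.
Check: Re = ρVD/μ = 913·2.08·0.07/0.153 = 869 < 2300, so the laminar assumption holds.

V ≈ 2.08 m/s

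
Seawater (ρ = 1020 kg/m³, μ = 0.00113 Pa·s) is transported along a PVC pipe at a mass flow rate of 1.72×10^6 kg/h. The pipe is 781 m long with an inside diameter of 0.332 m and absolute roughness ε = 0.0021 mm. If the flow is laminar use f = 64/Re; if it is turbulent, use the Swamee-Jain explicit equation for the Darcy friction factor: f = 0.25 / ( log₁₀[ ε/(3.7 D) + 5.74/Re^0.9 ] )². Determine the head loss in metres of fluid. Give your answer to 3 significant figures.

ṁ = 1.72×10^6 kg/h = 1.72×10^6/3600 = 477.8 kg/s.
A = πD²/4 = π(0.332)²/4 = 0.08657 m²; mean velocity V = ṁ/(ρA) = 477.8/(1020 · 0.08657) = 5.411 m/s.
Reynolds number Re = ρVD/μ = 1020 · 5.411 · 0.332 / 0.00113 = 1.622e+06.
Re > 4000 → turbulent. Relative roughness ε/D = 2.1e-06/0.332 = 6.33e-06. Swamee-Jain: f = 0.25/(log₁₀[6.33e-06/3.7 + 5.74/1.622e+06^0.9])² = 0.25/(log₁₀[1.71e-06 + 1.48e-05])² = 0.25/(-4.783)² = 0.01093.
Darcy-Weisbach: ΔP = f(L/D)(ρV²/2) = 0.01093·(781/0.332)·(1020·5.411²/2) = 0.01093·2352·1.493e+04 = 3.839e+05 Pa.
Head loss h_f = ΔP/(ρg) = 3.839e+05/(1020·9.81) = 38.4 m.

h_f ≈ 38.4 m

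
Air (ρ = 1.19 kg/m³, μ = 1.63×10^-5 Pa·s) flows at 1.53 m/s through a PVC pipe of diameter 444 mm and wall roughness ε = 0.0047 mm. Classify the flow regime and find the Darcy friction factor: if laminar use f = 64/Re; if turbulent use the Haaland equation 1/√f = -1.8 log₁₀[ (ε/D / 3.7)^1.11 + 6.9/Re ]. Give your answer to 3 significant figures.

f ≈ 0.0208

Re = ρVD/μ = 1.19·1.53·0.444/1.63e-05 = 4.959e+04.
Re > 4000 → turbulent. ε/D = 4.7e-06/0.444 = 1.06e-05; Haaland: 1/√f = -1.8 log₁₀[7.03e-07 + 0.000139] = 6.938, so f = 0.02078.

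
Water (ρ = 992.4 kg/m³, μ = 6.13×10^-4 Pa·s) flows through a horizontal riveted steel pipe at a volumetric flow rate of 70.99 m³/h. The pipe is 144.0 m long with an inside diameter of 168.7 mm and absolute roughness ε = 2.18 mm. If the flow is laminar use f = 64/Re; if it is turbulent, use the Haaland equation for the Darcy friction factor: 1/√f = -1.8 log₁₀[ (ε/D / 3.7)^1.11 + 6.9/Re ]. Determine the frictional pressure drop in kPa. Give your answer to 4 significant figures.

Q = 70.99 m³/h = 70.99/3600 = 0.01972 m³/s.
Cross-sectional area A = πD²/4 = π(0.1687)²/4 = 0.02235 m²; mean velocity V = Q/A = 0.01972/0.02235 = 0.8822 m/s.
Reynolds number Re = ρVD/μ = 992.4 · 0.8822 · 0.1687 / 0.000613 = 2.409e+05.
Re > 4000 → turbulent. Relative roughness ε/D = 0.00218/0.1687 = 0.0129. Haaland: 1/√f = -1.8 log₁₀[(0.0129/3.7)^1.11 + 6.9/2.409e+05] = -1.8 log₁₀[0.00187 + 2.86e-05] = 4.897, so f = 0.0417.
Darcy-Weisbach: ΔP = f(L/D)(ρV²/2) = 0.0417·(144/0.1687)·(992.4·0.8822²/2) = 0.0417·853.6·386.2 = 1.375e+04 Pa.
ΔP = 1.375e+04 Pa = 13.75 kPa.

ΔP ≈ 13.75 kPa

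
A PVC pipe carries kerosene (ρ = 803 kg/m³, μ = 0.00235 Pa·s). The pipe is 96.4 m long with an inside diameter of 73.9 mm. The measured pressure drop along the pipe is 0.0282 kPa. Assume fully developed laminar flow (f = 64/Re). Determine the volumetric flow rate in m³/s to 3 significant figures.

Q ≈ 9.11×10^-5 m³/s

For laminar flow, f = 64/Re with Re = ρVD/μ, so Darcy-Weisbach reduces to ΔP = 32μLV/D². Solving for V: V = ΔP·D²/(32μL) = 28.2·(0.0739)²/(32·0.00235·96.4) = 0.02124 m/s.
Check: Re = ρVD/μ = 803·0.02124·0.0739/0.00235 = 536.5 < 2300, so the laminar assumption holds.
Q = V·A = 0.02124·(π/4·0.0739²) = 9.112e-05 m³/s = 9.11×10^-5 m³/s.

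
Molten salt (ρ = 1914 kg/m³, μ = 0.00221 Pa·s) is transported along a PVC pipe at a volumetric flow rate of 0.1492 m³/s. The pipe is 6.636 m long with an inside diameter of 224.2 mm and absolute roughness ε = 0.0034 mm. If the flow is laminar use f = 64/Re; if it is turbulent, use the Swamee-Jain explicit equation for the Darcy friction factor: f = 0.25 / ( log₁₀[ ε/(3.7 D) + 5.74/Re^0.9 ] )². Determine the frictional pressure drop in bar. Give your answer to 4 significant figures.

Cross-sectional area A = πD²/4 = π(0.2242)²/4 = 0.03948 m²; mean velocity V = Q/A = 0.1492/0.03948 = 3.779 m/s.
Reynolds number Re = ρVD/μ = 1914 · 3.779 · 0.2242 / 0.00221 = 7.338e+05.
Re > 4000 → turbulent. Relative roughness ε/D = 3.4e-06/0.2242 = 1.52e-05. Swamee-Jain: f = 0.25/(log₁₀[1.52e-05/3.7 + 5.74/7.338e+05^0.9])² = 0.25/(log₁₀[4.1e-06 + 3.02e-05])² = 0.25/(-4.465)² = 0.01254.
Darcy-Weisbach: ΔP = f(L/D)(ρV²/2) = 0.01254·(6.636/0.2242)·(1914·3.779²/2) = 0.01254·29.6·1.367e+04 = 5074 Pa.
ΔP = 5074 Pa = 0.05074 bar.

ΔP ≈ 0.05074 bar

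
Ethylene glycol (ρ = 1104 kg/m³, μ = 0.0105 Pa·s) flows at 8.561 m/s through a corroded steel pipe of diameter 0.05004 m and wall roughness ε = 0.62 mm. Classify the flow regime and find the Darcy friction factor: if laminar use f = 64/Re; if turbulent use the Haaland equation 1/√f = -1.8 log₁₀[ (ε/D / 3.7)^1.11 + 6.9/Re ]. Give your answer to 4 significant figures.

f ≈ 0.04197

Re = ρVD/μ = 1104·8.561·0.05004/0.0105 = 4.504e+04.
Re > 4000 → turbulent. ε/D = 0.00062/0.05004 = 0.0124; Haaland: 1/√f = -1.8 log₁₀[0.00179 + 0.000153] = 4.881, so f = 0.04197.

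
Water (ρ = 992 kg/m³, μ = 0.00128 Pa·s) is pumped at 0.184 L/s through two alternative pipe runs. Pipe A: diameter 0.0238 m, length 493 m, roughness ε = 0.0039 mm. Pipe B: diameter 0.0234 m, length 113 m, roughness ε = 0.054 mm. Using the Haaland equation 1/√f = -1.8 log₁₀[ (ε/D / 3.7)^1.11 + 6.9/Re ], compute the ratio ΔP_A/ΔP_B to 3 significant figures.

ΔP_A/ΔP_B ≈ 3.74

Pipe A: V = Q/A = 0.000184/0.0004449 = 0.4136 m/s; Re = 7629; ε/D = 0.000164; Haaland → f = 0.03347; ΔP_A = f(L/D)(ρV²/2) = 5.883e+04 Pa.
Pipe B: V = Q/A = 0.000184/0.0004301 = 0.4279 m/s; Re = 7759; ε/D = 0.00231; Haaland → f = 0.03587; ΔP_B = f(L/D)(ρV²/2) = 1.573e+04 Pa.
ΔP_A/ΔP_B = 5.883e+04/1.573e+04 = 3.74.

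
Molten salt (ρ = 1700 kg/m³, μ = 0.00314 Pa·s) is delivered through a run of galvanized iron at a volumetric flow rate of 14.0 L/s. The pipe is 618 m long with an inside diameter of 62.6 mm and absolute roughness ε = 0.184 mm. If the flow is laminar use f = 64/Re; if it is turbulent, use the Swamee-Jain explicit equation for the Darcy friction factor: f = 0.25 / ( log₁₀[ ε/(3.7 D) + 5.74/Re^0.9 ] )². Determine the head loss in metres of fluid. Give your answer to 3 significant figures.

h_f ≈ 282 m

Q = 14.0 L/s = 14.0/1000 = 0.014 m³/s.
Cross-sectional area A = πD²/4 = π(0.0626)²/4 = 0.003078 m²; mean velocity V = Q/A = 0.014/0.003078 = 4.549 m/s.
Reynolds number Re = ρVD/μ = 1700 · 4.549 · 0.0626 / 0.00314 = 1.542e+05.
Re > 4000 → turbulent. Relative roughness ε/D = 0.000184/0.0626 = 0.00294. Swamee-Jain: f = 0.25/(log₁₀[0.00294/3.7 + 5.74/1.542e+05^0.9])² = 0.25/(log₁₀[0.000794 + 0.000123])² = 0.25/(-3.037)² = 0.0271.
Darcy-Weisbach: ΔP = f(L/D)(ρV²/2) = 0.0271·(618/0.0626)·(1700·4.549²/2) = 0.0271·9872·1.759e+04 = 4.705e+06 Pa.
Head loss h_f = ΔP/(ρg) = 4.705e+06/(1700·9.81) = 282 m.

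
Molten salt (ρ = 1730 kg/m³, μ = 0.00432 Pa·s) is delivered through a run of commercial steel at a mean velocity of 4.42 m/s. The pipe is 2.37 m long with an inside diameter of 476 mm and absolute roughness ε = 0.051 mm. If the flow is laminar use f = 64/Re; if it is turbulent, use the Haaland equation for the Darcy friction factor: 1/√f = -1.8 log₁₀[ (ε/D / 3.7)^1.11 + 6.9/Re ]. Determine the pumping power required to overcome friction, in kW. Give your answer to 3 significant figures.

P ≈ 0.901 kW

Reynolds number Re = ρVD/μ = 1730 · 4.42 · 0.476 / 0.00432 = 8.425e+05.
Re > 4000 → turbulent. Relative roughness ε/D = 5.1e-05/0.476 = 0.000107. Haaland: 1/√f = -1.8 log₁₀[(0.000107/3.7)^1.11 + 6.9/8.425e+05] = -1.8 log₁₀[9.17e-06 + 8.19e-06] = 8.569, so f = 0.01362.
Darcy-Weisbach: ΔP = f(L/D)(ρV²/2) = 0.01362·(2.37/0.476)·(1730·4.42²/2) = 0.01362·4.979·1.69e+04 = 1146 Pa.
Q = V·A = 4.42·0.178 = 0.7865 m³/s.
Pumping power P = QΔP = 0.7865·1146 = 901.4 W = 0.901 kW.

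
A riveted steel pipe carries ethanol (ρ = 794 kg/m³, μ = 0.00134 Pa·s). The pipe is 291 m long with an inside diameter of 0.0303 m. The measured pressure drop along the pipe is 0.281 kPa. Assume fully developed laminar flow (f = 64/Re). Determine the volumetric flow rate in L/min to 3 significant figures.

Q ≈ 0.894 L/min

For laminar flow, f = 64/Re with Re = ρVD/μ, so Darcy-Weisbach reduces to ΔP = 32μLV/D². Solving for V: V = ΔP·D²/(32μL) = 281·(0.0303)²/(32·0.00134·291) = 0.02067 m/s.
Check: Re = ρVD/μ = 794·0.02067·0.0303/0.00134 = 371.2 < 2300, so the laminar assumption holds.
Q = V·A = 0.02067·(π/4·0.0303²) = 1.491e-05 m³/s = 0.894 L/min.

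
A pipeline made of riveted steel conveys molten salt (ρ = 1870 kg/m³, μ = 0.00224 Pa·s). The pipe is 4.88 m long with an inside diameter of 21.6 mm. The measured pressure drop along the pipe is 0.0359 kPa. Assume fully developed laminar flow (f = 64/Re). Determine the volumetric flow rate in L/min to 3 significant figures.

For laminar flow, f = 64/Re with Re = ρVD/μ, so Darcy-Weisbach reduces to ΔP = 32μLV/D². Solving for V: V = ΔP·D²/(32μL) = 35.9·(0.0216)²/(32·0.00224·4.88) = 0.04788 m/s.
Check: Re = ρVD/μ = 1870·0.04788·0.0216/0.00224 = 863.4 < 2300, so the laminar assumption holds.
Q = V·A = 0.04788·(π/4·0.0216²) = 1.755e-05 m³/s = 1.05 L/min.

Q ≈ 1.05 L/min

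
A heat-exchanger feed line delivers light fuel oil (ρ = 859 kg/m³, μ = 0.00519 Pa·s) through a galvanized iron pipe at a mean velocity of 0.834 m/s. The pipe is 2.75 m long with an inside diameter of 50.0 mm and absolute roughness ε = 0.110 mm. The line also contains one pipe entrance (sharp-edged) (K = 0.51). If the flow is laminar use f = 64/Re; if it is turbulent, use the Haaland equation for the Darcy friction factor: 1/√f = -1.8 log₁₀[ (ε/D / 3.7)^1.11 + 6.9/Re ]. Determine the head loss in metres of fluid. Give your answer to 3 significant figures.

Reynolds number Re = ρVD/μ = 859 · 0.834 · 0.05 / 0.00519 = 6902.
Re > 4000 → turbulent. Relative roughness ε/D = 0.00011/0.05 = 0.0022. Haaland: 1/√f = -1.8 log₁₀[(0.0022/3.7)^1.11 + 6.9/6902] = -1.8 log₁₀[0.000263 + 0.001] = 5.218, so f = 0.03673.
Total minor-loss coefficient ΣK = 1·0.51 = 0.51.
ΔP = [f·L/D + ΣK]·(ρV²/2) = [0.03673·2.75/0.05 + 0.51]·(859·0.834²/2) = [2.02 + 0.51]·298.7 = 755.9 Pa.
Head loss h_f = ΔP/(ρg) = 755.9/(859·9.81) = 0.0897 m.

h_f ≈ 0.0897 m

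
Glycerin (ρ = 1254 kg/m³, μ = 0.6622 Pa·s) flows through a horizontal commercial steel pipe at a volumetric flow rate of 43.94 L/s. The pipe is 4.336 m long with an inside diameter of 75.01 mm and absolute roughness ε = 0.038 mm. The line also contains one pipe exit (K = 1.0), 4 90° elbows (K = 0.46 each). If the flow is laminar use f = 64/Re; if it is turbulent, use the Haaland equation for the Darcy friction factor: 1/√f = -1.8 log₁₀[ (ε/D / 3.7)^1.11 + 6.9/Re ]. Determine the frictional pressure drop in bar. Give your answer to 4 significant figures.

Q = 43.94 L/s = 43.94/1000 = 0.04394 m³/s.
Cross-sectional area A = πD²/4 = π(0.07501)²/4 = 0.004419 m²; mean velocity V = Q/A = 0.04394/0.004419 = 9.943 m/s.
Reynolds number Re = ρVD/μ = 1254 · 9.943 · 0.07501 / 0.662 = 1412.
Re < 2300 → laminar flow, so f = 64/Re = 64/1412 = 0.04531 (the turbulent correlation is not needed).
Total minor-loss coefficient ΣK = 1·1 + 4·0.46 = 2.84.
ΔP = [f·L/D + ΣK]·(ρV²/2) = [0.04531·4.336/0.07501 + 2.84]·(1254·9.943²/2) = [2.619 + 2.84]·6.199e+04 = 3.384e+05 Pa.
ΔP = 3.384e+05 Pa = 3.384 bar.

ΔP ≈ 3.384 bar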